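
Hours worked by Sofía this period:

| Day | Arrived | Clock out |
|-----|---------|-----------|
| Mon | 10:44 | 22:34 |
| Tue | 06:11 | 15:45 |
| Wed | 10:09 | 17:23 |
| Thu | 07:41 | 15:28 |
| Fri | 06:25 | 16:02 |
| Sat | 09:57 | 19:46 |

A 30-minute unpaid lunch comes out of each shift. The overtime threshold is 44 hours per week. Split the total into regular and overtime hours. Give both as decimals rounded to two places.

Regular 44.00 hours, overtime 8.85 hours

Mon: 10:44–22:34 = 11 h 50 min; less 30 min break → 11 h 20 min
Tue: 06:11–15:45 = 9 h 34 min; less 30 min break → 9 h 4 min
Wed: 10:09–17:23 = 7 h 14 min; less 30 min break → 6 h 44 min
Thu: 07:41–15:28 = 7 h 47 min; less 30 min break → 7 h 17 min
Fri: 06:25–16:02 = 9 h 37 min; less 30 min break → 9 h 7 min
Sat: 09:57–19:46 = 9 h 49 min; less 30 min break → 9 h 19 min
Total worked: 52 h 51 min = 52.85 h.
Threshold 44 h → overtime 8 h 51 min, regular 44 h 0 min.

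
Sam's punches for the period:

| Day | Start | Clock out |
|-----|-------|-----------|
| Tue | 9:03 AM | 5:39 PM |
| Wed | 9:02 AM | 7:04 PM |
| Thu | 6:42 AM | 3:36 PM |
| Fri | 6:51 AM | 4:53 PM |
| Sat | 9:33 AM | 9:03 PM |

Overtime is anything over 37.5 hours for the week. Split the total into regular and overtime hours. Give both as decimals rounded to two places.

Tue: 9:03 AM–5:39 PM = 8 h 36 min
Wed: 9:02 AM–7:04 PM = 10 h 2 min
Thu: 6:42 AM–3:36 PM = 8 h 54 min
Fri: 6:51 AM–4:53 PM = 10 h 2 min
Sat: 9:33 AM–9:03 PM = 11 h 30 min
Total worked: 49 h 4 min = 49.07 h.
Threshold 37.5 h → overtime 11 h 34 min, regular 37 h 30 min.

Regular 37.50 hours, overtime 11.57 hours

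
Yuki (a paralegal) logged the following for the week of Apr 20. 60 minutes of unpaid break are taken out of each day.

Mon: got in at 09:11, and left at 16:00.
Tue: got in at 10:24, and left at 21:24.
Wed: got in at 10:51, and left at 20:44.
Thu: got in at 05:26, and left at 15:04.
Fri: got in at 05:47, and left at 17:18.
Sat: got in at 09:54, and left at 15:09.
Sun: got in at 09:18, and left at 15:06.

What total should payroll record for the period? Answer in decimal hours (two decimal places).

Mon: 09:11–16:00 = 6 h 49 min; less 60 min break → 5 h 49 min
Tue: 10:24–21:24 = 11 h 0 min; less 60 min break → 10 h 0 min
Wed: 10:51–20:44 = 9 h 53 min; less 60 min break → 8 h 53 min
Thu: 05:26–15:04 = 9 h 38 min; less 60 min break → 8 h 38 min
Fri: 05:47–17:18 = 11 h 31 min; less 60 min break → 10 h 31 min
Sat: 09:54–15:09 = 5 h 15 min; less 60 min break → 4 h 15 min
Sun: 09:18–15:06 = 5 h 48 min; less 60 min break → 4 h 48 min
Total: 5 h 49 min + 10 h 0 min + 8 h 53 min + 8 h 38 min + 10 h 31 min + 4 h 15 min + 4 h 48 min = 52 h 54 min.

52.90 hours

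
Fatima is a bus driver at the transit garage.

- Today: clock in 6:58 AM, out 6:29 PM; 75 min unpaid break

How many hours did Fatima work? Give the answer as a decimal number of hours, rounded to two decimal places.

10.27 hours

Today: 6:58 AM–6:29 PM = 11 h 31 min; less 75 min break → 10 h 16 min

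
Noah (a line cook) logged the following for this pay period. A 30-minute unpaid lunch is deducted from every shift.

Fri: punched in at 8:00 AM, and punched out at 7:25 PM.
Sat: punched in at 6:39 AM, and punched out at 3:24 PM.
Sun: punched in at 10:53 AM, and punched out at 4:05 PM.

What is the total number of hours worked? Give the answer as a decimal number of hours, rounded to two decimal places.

23.87 hours

Fri: 8:00 AM–7:25 PM = 11 h 25 min; less 30 min break → 10 h 55 min
Sat: 6:39 AM–3:24 PM = 8 h 45 min; less 30 min break → 8 h 15 min
Sun: 10:53 AM–4:05 PM = 5 h 12 min; less 30 min break → 4 h 42 min
Total: 10 h 55 min + 8 h 15 min + 4 h 42 min = 23 h 52 min.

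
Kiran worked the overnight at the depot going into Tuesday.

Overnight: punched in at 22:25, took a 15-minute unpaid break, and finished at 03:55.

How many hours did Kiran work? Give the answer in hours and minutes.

5 h 15 min

Overnight: 22:25 → midnight = 1 h 35 min; midnight → 03:55 = 3 h 55 min; span 5 h 30 min; less 15 min break → 5 h 15 min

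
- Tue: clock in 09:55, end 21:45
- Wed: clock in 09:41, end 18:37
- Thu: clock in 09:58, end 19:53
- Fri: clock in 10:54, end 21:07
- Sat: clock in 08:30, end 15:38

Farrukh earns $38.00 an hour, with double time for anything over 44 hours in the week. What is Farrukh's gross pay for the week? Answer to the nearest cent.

Tue: 09:55–21:45 = 11 h 50 min
Wed: 09:41–18:37 = 8 h 56 min
Thu: 09:58–19:53 = 9 h 55 min
Fri: 10:54–21:07 = 10 h 13 min
Sat: 08:30–15:38 = 7 h 8 min
Total worked: 48 h 2 min = 2882 min.
Regular 44 h 0 min = 2640 min at $38.00/h; overtime 4 h 2 min = 242 min at $76.00/h.
Pay = (2640 × $38.00 + 242 × $76.00) ÷ 60 = $1978.53.

$1978.53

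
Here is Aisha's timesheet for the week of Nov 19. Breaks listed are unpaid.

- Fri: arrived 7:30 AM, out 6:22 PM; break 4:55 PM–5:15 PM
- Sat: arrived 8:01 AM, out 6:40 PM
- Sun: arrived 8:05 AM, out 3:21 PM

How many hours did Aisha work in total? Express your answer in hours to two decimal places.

28.45 hours

Fri: 7:30 AM–6:22 PM = 10 h 52 min; less 20 min break → 10 h 32 min
Sat: 8:01 AM–6:40 PM = 10 h 39 min
Sun: 8:05 AM–3:21 PM = 7 h 16 min
Total: 10 h 32 min + 10 h 39 min + 7 h 16 min = 28 h 27 min.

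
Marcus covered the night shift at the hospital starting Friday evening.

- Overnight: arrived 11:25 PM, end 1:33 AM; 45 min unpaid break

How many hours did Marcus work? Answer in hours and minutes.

1 h 23 min

Overnight: 11:25 PM → midnight = 0 h 35 min; midnight → 1:33 AM = 1 h 33 min; span 2 h 8 min; less 45 min break → 1 h 23 min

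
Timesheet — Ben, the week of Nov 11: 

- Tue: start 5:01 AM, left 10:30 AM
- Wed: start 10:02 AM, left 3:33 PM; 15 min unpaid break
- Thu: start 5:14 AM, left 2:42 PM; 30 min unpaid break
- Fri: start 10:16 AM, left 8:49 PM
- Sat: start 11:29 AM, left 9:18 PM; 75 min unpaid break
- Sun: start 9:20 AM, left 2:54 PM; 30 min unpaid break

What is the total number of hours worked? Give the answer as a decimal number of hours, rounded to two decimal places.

Tue: 5:01 AM–10:30 AM = 5 h 29 min
Wed: 10:02 AM–3:33 PM = 5 h 31 min; less 15 min break → 5 h 16 min
Thu: 5:14 AM–2:42 PM = 9 h 28 min; less 30 min break → 8 h 58 min
Fri: 10:16 AM–8:49 PM = 10 h 33 min
Sat: 11:29 AM–9:18 PM = 9 h 49 min; less 75 min break → 8 h 34 min
Sun: 9:20 AM–2:54 PM = 5 h 34 min; less 30 min break → 5 h 4 min
Total: 5 h 29 min + 5 h 16 min + 8 h 58 min + 10 h 33 min + 8 h 34 min + 5 h 4 min = 43 h 54 min.

43.90 hours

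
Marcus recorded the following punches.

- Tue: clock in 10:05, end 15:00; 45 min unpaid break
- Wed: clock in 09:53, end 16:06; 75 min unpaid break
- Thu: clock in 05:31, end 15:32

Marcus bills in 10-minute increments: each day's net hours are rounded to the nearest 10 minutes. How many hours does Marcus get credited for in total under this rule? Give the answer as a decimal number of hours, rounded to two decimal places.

Tue: 10:05–15:00 = 4 h 55 min − 45 min = 4 h 10 min → rounds to 4 h 10 min
Wed: 09:53–16:06 = 6 h 13 min − 75 min = 4 h 58 min → rounds to 5 h 0 min
Thu: 05:31–15:32 = 10 h 1 min → rounds to 10 h 0 min
Total credited: 19 h 10 min.

19.17 hours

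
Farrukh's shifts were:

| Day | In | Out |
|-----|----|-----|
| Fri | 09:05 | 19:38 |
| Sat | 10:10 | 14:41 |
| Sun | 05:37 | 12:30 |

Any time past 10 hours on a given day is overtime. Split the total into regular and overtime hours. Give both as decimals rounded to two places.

Fri: 09:05–19:38 = 10 h 33 min
Sat: 10:10–14:41 = 4 h 31 min
Sun: 05:37–12:30 = 6 h 53 min
Fri reg 10 h 0 min / OT 0 h 33 min; Sat reg 4 h 31 min / OT 0 h 0 min; Sun reg 6 h 53 min / OT 0 h 0 min.
Totals: regular 21 h 24 min, overtime 0 h 33 min.

Regular 21.40 hours, overtime 0.55 hours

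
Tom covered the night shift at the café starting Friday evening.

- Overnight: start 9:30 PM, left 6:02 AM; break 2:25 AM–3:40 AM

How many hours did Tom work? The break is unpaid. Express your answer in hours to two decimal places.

7.28 hours

Overnight: 9:30 PM → midnight = 2 h 30 min; midnight → 6:02 AM = 6 h 2 min; span 8 h 32 min; less 75 min break → 7 h 17 min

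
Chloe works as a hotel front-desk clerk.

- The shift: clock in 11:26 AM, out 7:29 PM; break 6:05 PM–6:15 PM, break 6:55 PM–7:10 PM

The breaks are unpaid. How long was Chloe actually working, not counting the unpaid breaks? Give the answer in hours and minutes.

The shift: 11:26 AM–7:29 PM = 8 h 3 min; less 25 min break → 7 h 38 min

7 h 38 min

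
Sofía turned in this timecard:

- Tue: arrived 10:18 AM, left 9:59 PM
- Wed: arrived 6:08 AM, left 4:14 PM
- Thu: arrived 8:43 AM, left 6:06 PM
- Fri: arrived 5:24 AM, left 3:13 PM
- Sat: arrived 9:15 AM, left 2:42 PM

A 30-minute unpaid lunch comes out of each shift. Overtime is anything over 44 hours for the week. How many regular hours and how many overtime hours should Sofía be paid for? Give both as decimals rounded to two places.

Tue: 10:18 AM–9:59 PM = 11 h 41 min; less 30 min break → 11 h 11 min
Wed: 6:08 AM–4:14 PM = 10 h 6 min; less 30 min break → 9 h 36 min
Thu: 8:43 AM–6:06 PM = 9 h 23 min; less 30 min break → 8 h 53 min
Fri: 5:24 AM–3:13 PM = 9 h 49 min; less 30 min break → 9 h 19 min
Sat: 9:15 AM–2:42 PM = 5 h 27 min; less 30 min break → 4 h 57 min
Total worked: 43 h 56 min = 43.93 h.
Threshold 44 h → overtime 0 h 0 min, regular 43 h 56 min.

Regular 43.93 hours, overtime 0.00 hours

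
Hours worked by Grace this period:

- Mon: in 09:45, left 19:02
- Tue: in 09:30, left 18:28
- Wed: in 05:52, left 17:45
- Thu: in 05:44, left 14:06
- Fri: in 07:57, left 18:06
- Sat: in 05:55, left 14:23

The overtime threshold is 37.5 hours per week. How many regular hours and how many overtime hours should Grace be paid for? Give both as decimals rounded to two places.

Mon: 09:45–19:02 = 9 h 17 min
Tue: 09:30–18:28 = 8 h 58 min
Wed: 05:52–17:45 = 11 h 53 min
Thu: 05:44–14:06 = 8 h 22 min
Fri: 07:57–18:06 = 10 h 9 min
Sat: 05:55–14:23 = 8 h 28 min
Total worked: 57 h 7 min = 57.12 h.
Threshold 37.5 h → overtime 19 h 37 min, regular 37 h 30 min.

Regular 37.50 hours, overtime 19.62 hours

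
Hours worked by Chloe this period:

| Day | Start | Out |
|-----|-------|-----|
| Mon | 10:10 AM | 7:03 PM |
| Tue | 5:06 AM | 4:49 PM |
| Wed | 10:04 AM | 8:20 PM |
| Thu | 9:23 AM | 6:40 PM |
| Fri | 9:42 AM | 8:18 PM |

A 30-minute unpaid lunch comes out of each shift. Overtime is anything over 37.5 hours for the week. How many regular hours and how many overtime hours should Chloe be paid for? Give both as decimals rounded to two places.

Mon: 10:10 AM–7:03 PM = 8 h 53 min; less 30 min break → 8 h 23 min
Tue: 5:06 AM–4:49 PM = 11 h 43 min; less 30 min break → 11 h 13 min
Wed: 10:04 AM–8:20 PM = 10 h 16 min; less 30 min break → 9 h 46 min
Thu: 9:23 AM–6:40 PM = 9 h 17 min; less 30 min break → 8 h 47 min
Fri: 9:42 AM–8:18 PM = 10 h 36 min; less 30 min break → 10 h 6 min
Total worked: 48 h 15 min = 48.25 h.
Threshold 37.5 h → overtime 10 h 45 min, regular 37 h 30 min.

Regular 37.50 hours, overtime 10.75 hours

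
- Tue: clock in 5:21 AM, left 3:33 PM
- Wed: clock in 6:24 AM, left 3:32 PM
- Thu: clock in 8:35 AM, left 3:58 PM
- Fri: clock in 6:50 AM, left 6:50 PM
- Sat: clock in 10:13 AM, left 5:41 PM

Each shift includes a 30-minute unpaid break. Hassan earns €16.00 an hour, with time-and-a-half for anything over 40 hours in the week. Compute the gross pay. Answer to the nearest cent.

€728.40

Tue: 5:21 AM–3:33 PM = 10 h 12 min; less 30 min break → 9 h 42 min
Wed: 6:24 AM–3:32 PM = 9 h 8 min; less 30 min break → 8 h 38 min
Thu: 8:35 AM–3:58 PM = 7 h 23 min; less 30 min break → 6 h 53 min
Fri: 6:50 AM–6:50 PM = 12 h 0 min; less 30 min break → 11 h 30 min
Sat: 10:13 AM–5:41 PM = 7 h 28 min; less 30 min break → 6 h 58 min
Total worked: 43 h 41 min = 2621 min.
Regular 40 h 0 min = 2400 min at €16.00/h; overtime 3 h 41 min = 221 min at €24.00/h.
Pay = (2400 × €16.00 + 221 × €24.00) ÷ 60 = €728.40.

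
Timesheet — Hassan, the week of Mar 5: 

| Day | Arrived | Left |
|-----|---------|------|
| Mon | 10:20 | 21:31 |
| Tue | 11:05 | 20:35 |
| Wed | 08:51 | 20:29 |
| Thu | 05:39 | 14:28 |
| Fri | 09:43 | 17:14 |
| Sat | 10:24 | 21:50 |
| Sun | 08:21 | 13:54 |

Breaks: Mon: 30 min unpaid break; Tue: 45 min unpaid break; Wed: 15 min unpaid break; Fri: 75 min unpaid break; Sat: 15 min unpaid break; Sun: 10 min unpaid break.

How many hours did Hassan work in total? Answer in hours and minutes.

62 h 28 min

Mon: 10:20–21:31 = 11 h 11 min; less 30 min break → 10 h 41 min
Tue: 11:05–20:35 = 9 h 30 min; less 45 min break → 8 h 45 min
Wed: 08:51–20:29 = 11 h 38 min; less 15 min break → 11 h 23 min
Thu: 05:39–14:28 = 8 h 49 min
Fri: 09:43–17:14 = 7 h 31 min; less 75 min break → 6 h 16 min
Sat: 10:24–21:50 = 11 h 26 min; less 15 min break → 11 h 11 min
Sun: 08:21–13:54 = 5 h 33 min; less 10 min break → 5 h 23 min
Total: 10 h 41 min + 8 h 45 min + 11 h 23 min + 8 h 49 min + 6 h 16 min + 11 h 11 min + 5 h 23 min = 62 h 28 min.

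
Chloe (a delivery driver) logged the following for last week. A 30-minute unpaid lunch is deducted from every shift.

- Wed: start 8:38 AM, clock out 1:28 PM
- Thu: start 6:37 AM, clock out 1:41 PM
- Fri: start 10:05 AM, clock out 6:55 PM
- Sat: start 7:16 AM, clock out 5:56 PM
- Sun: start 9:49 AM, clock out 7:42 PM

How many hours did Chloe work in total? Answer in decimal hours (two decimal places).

38.78 hours

Wed: 8:38 AM–1:28 PM = 4 h 50 min; less 30 min break → 4 h 20 min
Thu: 6:37 AM–1:41 PM = 7 h 4 min; less 30 min break → 6 h 34 min
Fri: 10:05 AM–6:55 PM = 8 h 50 min; less 30 min break → 8 h 20 min
Sat: 7:16 AM–5:56 PM = 10 h 40 min; less 30 min break → 10 h 10 min
Sun: 9:49 AM–7:42 PM = 9 h 53 min; less 30 min break → 9 h 23 min
Total: 4 h 20 min + 6 h 34 min + 8 h 20 min + 10 h 10 min + 9 h 23 min = 38 h 47 min.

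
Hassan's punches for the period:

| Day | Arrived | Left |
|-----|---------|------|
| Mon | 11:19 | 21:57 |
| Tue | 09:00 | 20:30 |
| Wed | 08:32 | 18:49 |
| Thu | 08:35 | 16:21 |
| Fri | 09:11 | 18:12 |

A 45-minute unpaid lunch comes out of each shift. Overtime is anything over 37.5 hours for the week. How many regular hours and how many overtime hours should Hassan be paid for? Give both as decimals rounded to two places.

Regular 37.50 hours, overtime 7.95 hours

Mon: 11:19–21:57 = 10 h 38 min; less 45 min break → 9 h 53 min
Tue: 09:00–20:30 = 11 h 30 min; less 45 min break → 10 h 45 min
Wed: 08:32–18:49 = 10 h 17 min; less 45 min break → 9 h 32 min
Thu: 08:35–16:21 = 7 h 46 min; less 45 min break → 7 h 1 min
Fri: 09:11–18:12 = 9 h 1 min; less 45 min break → 8 h 16 min
Total worked: 45 h 27 min = 45.45 h.
Threshold 37.5 h → overtime 7 h 57 min, regular 37 h 30 min.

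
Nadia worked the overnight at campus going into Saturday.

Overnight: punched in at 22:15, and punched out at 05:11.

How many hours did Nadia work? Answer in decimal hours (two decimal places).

6.93 hours

Overnight: 22:15 → midnight = 1 h 45 min; midnight → 05:11 = 5 h 11 min; span 6 h 56 min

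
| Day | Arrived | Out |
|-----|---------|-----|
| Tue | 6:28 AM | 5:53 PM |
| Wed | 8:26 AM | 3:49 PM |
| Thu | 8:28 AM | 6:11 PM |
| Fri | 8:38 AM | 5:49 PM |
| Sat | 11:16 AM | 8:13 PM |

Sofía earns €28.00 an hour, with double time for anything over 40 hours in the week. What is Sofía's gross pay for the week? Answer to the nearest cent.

Tue: 6:28 AM–5:53 PM = 11 h 25 min
Wed: 8:26 AM–3:49 PM = 7 h 23 min
Thu: 8:28 AM–6:11 PM = 9 h 43 min
Fri: 8:38 AM–5:49 PM = 9 h 11 min
Sat: 11:16 AM–8:13 PM = 8 h 57 min
Total worked: 46 h 39 min = 2799 min.
Regular 40 h 0 min = 2400 min at €28.00/h; overtime 6 h 39 min = 399 min at €56.00/h.
Pay = (2400 × €28.00 + 399 × €56.00) ÷ 60 = €1492.40.

€1492.40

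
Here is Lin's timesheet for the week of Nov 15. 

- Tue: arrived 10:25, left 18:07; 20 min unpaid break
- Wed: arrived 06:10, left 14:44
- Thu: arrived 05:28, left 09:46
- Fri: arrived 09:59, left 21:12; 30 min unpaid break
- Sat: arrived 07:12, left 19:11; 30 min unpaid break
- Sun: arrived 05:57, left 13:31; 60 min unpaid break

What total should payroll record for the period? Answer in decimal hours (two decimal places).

49.00 hours

Tue: 10:25–18:07 = 7 h 42 min; less 20 min break → 7 h 22 min
Wed: 06:10–14:44 = 8 h 34 min
Thu: 05:28–09:46 = 4 h 18 min
Fri: 09:59–21:12 = 11 h 13 min; less 30 min break → 10 h 43 min
Sat: 07:12–19:11 = 11 h 59 min; less 30 min break → 11 h 29 min
Sun: 05:57–13:31 = 7 h 34 min; less 60 min break → 6 h 34 min
Total: 7 h 22 min + 8 h 34 min + 4 h 18 min + 10 h 43 min + 11 h 29 min + 6 h 34 min = 49 h 0 min.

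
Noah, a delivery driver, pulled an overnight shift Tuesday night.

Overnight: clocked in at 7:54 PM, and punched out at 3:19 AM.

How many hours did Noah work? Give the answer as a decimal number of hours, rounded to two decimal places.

Overnight: 7:54 PM → midnight = 4 h 6 min; midnight → 3:19 AM = 3 h 19 min; span 7 h 25 min

7.42 hours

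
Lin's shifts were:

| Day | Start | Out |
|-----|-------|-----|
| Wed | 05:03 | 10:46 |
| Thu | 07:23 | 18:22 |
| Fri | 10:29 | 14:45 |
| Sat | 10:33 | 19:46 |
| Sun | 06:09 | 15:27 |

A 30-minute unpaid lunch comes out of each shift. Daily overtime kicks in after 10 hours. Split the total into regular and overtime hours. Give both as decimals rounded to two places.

Wed: 05:03–10:46 = 5 h 43 min; less 30 min break → 5 h 13 min
Thu: 07:23–18:22 = 10 h 59 min; less 30 min break → 10 h 29 min
Fri: 10:29–14:45 = 4 h 16 min; less 30 min break → 3 h 46 min
Sat: 10:33–19:46 = 9 h 13 min; less 30 min break → 8 h 43 min
Sun: 06:09–15:27 = 9 h 18 min; less 30 min break → 8 h 48 min
Wed reg 5 h 13 min / OT 0 h 0 min; Thu reg 10 h 0 min / OT 0 h 29 min; Fri reg 3 h 46 min / OT 0 h 0 min; Sat reg 8 h 43 min / OT 0 h 0 min; Sun reg 8 h 48 min / OT 0 h 0 min.
Totals: regular 36 h 30 min, overtime 0 h 29 min.

Regular 36.50 hours, overtime 0.48 hours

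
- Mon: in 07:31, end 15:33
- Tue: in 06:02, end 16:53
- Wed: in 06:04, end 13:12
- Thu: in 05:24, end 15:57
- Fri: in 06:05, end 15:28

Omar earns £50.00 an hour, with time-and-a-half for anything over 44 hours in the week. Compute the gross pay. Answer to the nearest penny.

Mon: 07:31–15:33 = 8 h 2 min
Tue: 06:02–16:53 = 10 h 51 min
Wed: 06:04–13:12 = 7 h 8 min
Thu: 05:24–15:57 = 10 h 33 min
Fri: 06:05–15:28 = 9 h 23 min
Total worked: 45 h 57 min = 2757 min.
Regular 44 h 0 min = 2640 min at £50.00/h; overtime 1 h 57 min = 117 min at £75.00/h.
Pay = (2640 × £50.00 + 117 × £75.00) ÷ 60 = £2346.25.

£2346.25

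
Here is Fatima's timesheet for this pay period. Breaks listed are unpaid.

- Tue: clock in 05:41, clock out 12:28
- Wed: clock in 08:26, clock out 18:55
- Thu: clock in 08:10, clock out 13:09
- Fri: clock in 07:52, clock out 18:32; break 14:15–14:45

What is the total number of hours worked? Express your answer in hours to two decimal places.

Tue: 05:41–12:28 = 6 h 47 min
Wed: 08:26–18:55 = 10 h 29 min
Thu: 08:10–13:09 = 4 h 59 min
Fri: 07:52–18:32 = 10 h 40 min; less 30 min break → 10 h 10 min
Total: 6 h 47 min + 10 h 29 min + 4 h 59 min + 10 h 10 min = 32 h 25 min.

32.42 hours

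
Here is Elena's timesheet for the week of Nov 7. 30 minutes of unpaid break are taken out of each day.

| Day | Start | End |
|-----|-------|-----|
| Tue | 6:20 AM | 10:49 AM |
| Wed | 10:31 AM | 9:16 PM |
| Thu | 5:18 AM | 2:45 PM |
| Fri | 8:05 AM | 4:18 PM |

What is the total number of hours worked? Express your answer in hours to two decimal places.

Tue: 6:20 AM–10:49 AM = 4 h 29 min; less 30 min break → 3 h 59 min
Wed: 10:31 AM–9:16 PM = 10 h 45 min; less 30 min break → 10 h 15 min
Thu: 5:18 AM–2:45 PM = 9 h 27 min; less 30 min break → 8 h 57 min
Fri: 8:05 AM–4:18 PM = 8 h 13 min; less 30 min break → 7 h 43 min
Total: 3 h 59 min + 10 h 15 min + 8 h 57 min + 7 h 43 min = 30 h 54 min.

30.90 hours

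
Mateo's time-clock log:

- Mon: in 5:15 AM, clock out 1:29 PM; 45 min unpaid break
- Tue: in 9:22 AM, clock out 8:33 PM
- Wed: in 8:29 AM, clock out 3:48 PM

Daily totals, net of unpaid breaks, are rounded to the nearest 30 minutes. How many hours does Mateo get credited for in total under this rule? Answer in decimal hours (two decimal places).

Mon: 5:15 AM–1:29 PM = 8 h 14 min − 45 min = 7 h 29 min → rounds to 7 h 30 min
Tue: 9:22 AM–8:33 PM = 11 h 11 min → rounds to 11 h 0 min
Wed: 8:29 AM–3:48 PM = 7 h 19 min → rounds to 7 h 30 min
Total credited: 26 h 0 min.

26.00 hours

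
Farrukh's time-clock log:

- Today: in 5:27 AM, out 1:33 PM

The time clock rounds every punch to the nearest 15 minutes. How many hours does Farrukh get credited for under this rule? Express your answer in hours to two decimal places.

8.00 hours

Today: in 5:27 AM→5:30 AM, out 1:33 PM→1:30 PM; 8 h 0 min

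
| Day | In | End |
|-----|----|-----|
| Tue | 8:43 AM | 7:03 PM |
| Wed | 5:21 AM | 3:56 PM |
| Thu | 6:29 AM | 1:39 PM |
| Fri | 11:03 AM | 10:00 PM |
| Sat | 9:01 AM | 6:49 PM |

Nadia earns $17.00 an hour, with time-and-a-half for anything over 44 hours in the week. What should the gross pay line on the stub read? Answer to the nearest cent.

$871.25

Tue: 8:43 AM–7:03 PM = 10 h 20 min
Wed: 5:21 AM–3:56 PM = 10 h 35 min
Thu: 6:29 AM–1:39 PM = 7 h 10 min
Fri: 11:03 AM–10:00 PM = 10 h 57 min
Sat: 9:01 AM–6:49 PM = 9 h 48 min
Total worked: 48 h 50 min = 2930 min.
Regular 44 h 0 min = 2640 min at $17.00/h; overtime 4 h 50 min = 290 min at $25.50/h.
Pay = (2640 × $17.00 + 290 × $25.50) ÷ 60 = $871.25.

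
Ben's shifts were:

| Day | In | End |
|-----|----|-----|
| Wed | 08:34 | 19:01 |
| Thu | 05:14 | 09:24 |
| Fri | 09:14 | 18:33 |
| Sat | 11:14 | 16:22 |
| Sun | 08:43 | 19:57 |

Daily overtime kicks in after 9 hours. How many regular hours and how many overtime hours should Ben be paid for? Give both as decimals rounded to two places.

Regular 36.30 hours, overtime 4.00 hours

Wed: 08:34–19:01 = 10 h 27 min
Thu: 05:14–09:24 = 4 h 10 min
Fri: 09:14–18:33 = 9 h 19 min
Sat: 11:14–16:22 = 5 h 8 min
Sun: 08:43–19:57 = 11 h 14 min
Wed reg 9 h 0 min / OT 1 h 27 min; Thu reg 4 h 10 min / OT 0 h 0 min; Fri reg 9 h 0 min / OT 0 h 19 min; Sat reg 5 h 8 min / OT 0 h 0 min; Sun reg 9 h 0 min / OT 2 h 14 min.
Totals: regular 36 h 18 min, overtime 4 h 0 min.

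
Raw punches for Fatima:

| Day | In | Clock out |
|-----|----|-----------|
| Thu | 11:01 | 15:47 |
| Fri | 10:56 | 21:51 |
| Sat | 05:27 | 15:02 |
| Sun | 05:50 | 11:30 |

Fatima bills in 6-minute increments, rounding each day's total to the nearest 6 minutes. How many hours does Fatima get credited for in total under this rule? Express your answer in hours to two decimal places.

31.00 hours

Thu: 11:01–15:47 = 4 h 46 min → rounds to 4 h 48 min
Fri: 10:56–21:51 = 10 h 55 min → rounds to 10 h 54 min
Sat: 05:27–15:02 = 9 h 35 min → rounds to 9 h 36 min
Sun: 05:50–11:30 = 5 h 40 min → rounds to 5 h 42 min
Total credited: 31 h 0 min.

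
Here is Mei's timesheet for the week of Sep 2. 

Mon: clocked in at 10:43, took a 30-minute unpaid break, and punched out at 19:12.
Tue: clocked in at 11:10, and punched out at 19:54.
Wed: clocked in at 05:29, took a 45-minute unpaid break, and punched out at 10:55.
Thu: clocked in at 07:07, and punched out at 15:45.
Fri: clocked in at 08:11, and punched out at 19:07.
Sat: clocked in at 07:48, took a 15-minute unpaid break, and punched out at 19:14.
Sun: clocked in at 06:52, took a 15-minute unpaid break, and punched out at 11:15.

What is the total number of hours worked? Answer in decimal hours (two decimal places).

56.28 hours

Mon: 10:43–19:12 = 8 h 29 min; less 30 min break → 7 h 59 min
Tue: 11:10–19:54 = 8 h 44 min
Wed: 05:29–10:55 = 5 h 26 min; less 45 min break → 4 h 41 min
Thu: 07:07–15:45 = 8 h 38 min
Fri: 08:11–19:07 = 10 h 56 min
Sat: 07:48–19:14 = 11 h 26 min; less 15 min break → 11 h 11 min
Sun: 06:52–11:15 = 4 h 23 min; less 15 min break → 4 h 8 min
Total: 7 h 59 min + 8 h 44 min + 4 h 41 min + 8 h 38 min + 10 h 56 min + 11 h 11 min + 4 h 8 min = 56 h 17 min.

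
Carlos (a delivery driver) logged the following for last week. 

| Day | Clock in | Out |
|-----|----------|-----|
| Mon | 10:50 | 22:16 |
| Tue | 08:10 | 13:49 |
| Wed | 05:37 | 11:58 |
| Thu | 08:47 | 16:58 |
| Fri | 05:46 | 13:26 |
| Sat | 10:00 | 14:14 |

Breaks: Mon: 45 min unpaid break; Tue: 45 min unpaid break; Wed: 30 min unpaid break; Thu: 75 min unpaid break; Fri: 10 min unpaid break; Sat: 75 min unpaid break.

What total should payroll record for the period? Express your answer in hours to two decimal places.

Mon: 10:50–22:16 = 11 h 26 min; less 45 min break → 10 h 41 min
Tue: 08:10–13:49 = 5 h 39 min; less 45 min break → 4 h 54 min
Wed: 05:37–11:58 = 6 h 21 min; less 30 min break → 5 h 51 min
Thu: 08:47–16:58 = 8 h 11 min; less 75 min break → 6 h 56 min
Fri: 05:46–13:26 = 7 h 40 min; less 10 min break → 7 h 30 min
Sat: 10:00–14:14 = 4 h 14 min; less 75 min break → 2 h 59 min
Total: 10 h 41 min + 4 h 54 min + 5 h 51 min + 6 h 56 min + 7 h 30 min + 2 h 59 min = 38 h 51 min.

38.85 hours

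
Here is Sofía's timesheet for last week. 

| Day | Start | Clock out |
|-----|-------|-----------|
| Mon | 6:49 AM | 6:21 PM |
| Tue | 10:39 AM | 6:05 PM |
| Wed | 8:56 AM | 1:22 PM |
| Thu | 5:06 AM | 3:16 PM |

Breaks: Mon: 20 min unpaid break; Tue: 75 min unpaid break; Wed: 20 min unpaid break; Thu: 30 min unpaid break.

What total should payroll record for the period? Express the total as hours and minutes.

Mon: 6:49 AM–6:21 PM = 11 h 32 min; less 20 min break → 11 h 12 min
Tue: 10:39 AM–6:05 PM = 7 h 26 min; less 75 min break → 6 h 11 min
Wed: 8:56 AM–1:22 PM = 4 h 26 min; less 20 min break → 4 h 6 min
Thu: 5:06 AM–3:16 PM = 10 h 10 min; less 30 min break → 9 h 40 min
Total: 11 h 12 min + 6 h 11 min + 4 h 6 min + 9 h 40 min = 31 h 9 min.

31 h 9 min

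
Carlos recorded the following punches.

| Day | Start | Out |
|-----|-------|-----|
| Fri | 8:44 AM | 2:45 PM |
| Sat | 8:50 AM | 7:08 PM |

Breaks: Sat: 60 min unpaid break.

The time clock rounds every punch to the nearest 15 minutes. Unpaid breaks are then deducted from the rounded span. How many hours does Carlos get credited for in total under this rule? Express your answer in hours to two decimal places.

Fri: in 8:44 AM→8:45 AM, out 2:45 PM→2:45 PM; 6 h 0 min
Sat: in 8:50 AM→8:45 AM, out 7:08 PM→7:15 PM; 10 h 30 min − 60 min = 9 h 30 min
Total credited: 15 h 30 min.

15.50 hours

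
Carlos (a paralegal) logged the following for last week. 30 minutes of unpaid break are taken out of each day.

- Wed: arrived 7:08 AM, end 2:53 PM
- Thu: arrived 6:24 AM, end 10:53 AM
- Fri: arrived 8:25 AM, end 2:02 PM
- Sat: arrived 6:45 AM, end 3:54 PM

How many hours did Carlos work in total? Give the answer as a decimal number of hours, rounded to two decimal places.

Wed: 7:08 AM–2:53 PM = 7 h 45 min; less 30 min break → 7 h 15 min
Thu: 6:24 AM–10:53 AM = 4 h 29 min; less 30 min break → 3 h 59 min
Fri: 8:25 AM–2:02 PM = 5 h 37 min; less 30 min break → 5 h 7 min
Sat: 6:45 AM–3:54 PM = 9 h 9 min; less 30 min break → 8 h 39 min
Total: 7 h 15 min + 3 h 59 min + 5 h 7 min + 8 h 39 min = 25 h 0 min.

25.00 hours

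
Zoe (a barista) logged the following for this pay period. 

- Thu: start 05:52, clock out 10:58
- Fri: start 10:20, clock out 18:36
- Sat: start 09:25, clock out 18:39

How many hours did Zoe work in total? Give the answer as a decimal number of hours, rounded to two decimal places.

Thu: 05:52–10:58 = 5 h 6 min
Fri: 10:20–18:36 = 8 h 16 min
Sat: 09:25–18:39 = 9 h 14 min
Total: 5 h 6 min + 8 h 16 min + 9 h 14 min = 22 h 36 min.

22.60 hours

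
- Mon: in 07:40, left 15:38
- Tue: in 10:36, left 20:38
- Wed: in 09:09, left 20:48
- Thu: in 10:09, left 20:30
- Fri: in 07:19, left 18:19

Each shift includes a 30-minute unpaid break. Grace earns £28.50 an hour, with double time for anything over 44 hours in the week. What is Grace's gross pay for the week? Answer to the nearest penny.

Mon: 07:40–15:38 = 7 h 58 min; less 30 min break → 7 h 28 min
Tue: 10:36–20:38 = 10 h 2 min; less 30 min break → 9 h 32 min
Wed: 09:09–20:48 = 11 h 39 min; less 30 min break → 11 h 9 min
Thu: 10:09–20:30 = 10 h 21 min; less 30 min break → 9 h 51 min
Fri: 07:19–18:19 = 11 h 0 min; less 30 min break → 10 h 30 min
Total worked: 48 h 30 min = 2910 min.
Regular 44 h 0 min = 2640 min at £28.50/h; overtime 4 h 30 min = 270 min at £57.00/h.
Pay = (2640 × £28.50 + 270 × £57.00) ÷ 60 = £1510.50.

£1510.50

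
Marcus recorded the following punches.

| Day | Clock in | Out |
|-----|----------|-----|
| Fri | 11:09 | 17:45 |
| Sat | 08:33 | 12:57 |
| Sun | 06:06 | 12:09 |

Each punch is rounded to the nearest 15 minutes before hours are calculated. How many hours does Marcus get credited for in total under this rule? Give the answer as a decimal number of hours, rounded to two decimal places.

Fri: in 11:09→11:15, out 17:45→17:45; 6 h 30 min
Sat: in 08:33→08:30, out 12:57→13:00; 4 h 30 min
Sun: in 06:06→06:00, out 12:09→12:15; 6 h 15 min
Total credited: 17 h 15 min.

17.25 hours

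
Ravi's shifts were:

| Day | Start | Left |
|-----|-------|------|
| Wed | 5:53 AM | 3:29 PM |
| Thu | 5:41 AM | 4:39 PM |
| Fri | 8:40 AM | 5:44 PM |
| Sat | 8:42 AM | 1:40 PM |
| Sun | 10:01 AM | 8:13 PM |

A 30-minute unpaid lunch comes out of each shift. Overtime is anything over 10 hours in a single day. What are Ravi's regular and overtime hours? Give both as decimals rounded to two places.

Regular 41.83 hours, overtime 0.47 hours

Wed: 5:53 AM–3:29 PM = 9 h 36 min; less 30 min break → 9 h 6 min
Thu: 5:41 AM–4:39 PM = 10 h 58 min; less 30 min break → 10 h 28 min
Fri: 8:40 AM–5:44 PM = 9 h 4 min; less 30 min break → 8 h 34 min
Sat: 8:42 AM–1:40 PM = 4 h 58 min; less 30 min break → 4 h 28 min
Sun: 10:01 AM–8:13 PM = 10 h 12 min; less 30 min break → 9 h 42 min
Wed reg 9 h 6 min / OT 0 h 0 min; Thu reg 10 h 0 min / OT 0 h 28 min; Fri reg 8 h 34 min / OT 0 h 0 min; Sat reg 4 h 28 min / OT 0 h 0 min; Sun reg 9 h 42 min / OT 0 h 0 min.
Totals: regular 41 h 50 min, overtime 0 h 28 min.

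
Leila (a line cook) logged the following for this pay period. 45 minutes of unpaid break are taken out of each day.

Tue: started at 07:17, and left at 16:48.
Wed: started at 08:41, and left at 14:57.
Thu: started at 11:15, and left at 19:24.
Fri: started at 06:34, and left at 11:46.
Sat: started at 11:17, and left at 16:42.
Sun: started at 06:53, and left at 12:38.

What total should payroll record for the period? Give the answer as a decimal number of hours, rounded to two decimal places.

Tue: 07:17–16:48 = 9 h 31 min; less 45 min break → 8 h 46 min
Wed: 08:41–14:57 = 6 h 16 min; less 45 min break → 5 h 31 min
Thu: 11:15–19:24 = 8 h 9 min; less 45 min break → 7 h 24 min
Fri: 06:34–11:46 = 5 h 12 min; less 45 min break → 4 h 27 min
Sat: 11:17–16:42 = 5 h 25 min; less 45 min break → 4 h 40 min
Sun: 06:53–12:38 = 5 h 45 min; less 45 min break → 5 h 0 min
Total: 8 h 46 min + 5 h 31 min + 7 h 24 min + 4 h 27 min + 4 h 40 min + 5 h 0 min = 35 h 48 min.

35.80 hours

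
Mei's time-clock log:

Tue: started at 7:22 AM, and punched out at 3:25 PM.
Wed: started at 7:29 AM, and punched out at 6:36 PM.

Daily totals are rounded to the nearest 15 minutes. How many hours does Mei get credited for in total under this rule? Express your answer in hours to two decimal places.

19.00 hours

Tue: 7:22 AM–3:25 PM = 8 h 3 min → rounds to 8 h 0 min
Wed: 7:29 AM–6:36 PM = 11 h 7 min → rounds to 11 h 0 min
Total credited: 19 h 0 min.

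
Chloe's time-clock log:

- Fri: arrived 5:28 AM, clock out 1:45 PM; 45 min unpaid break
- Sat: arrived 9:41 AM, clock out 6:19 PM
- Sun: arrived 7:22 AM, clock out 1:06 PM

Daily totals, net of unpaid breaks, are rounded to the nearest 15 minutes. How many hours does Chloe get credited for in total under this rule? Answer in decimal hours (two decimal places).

22.00 hours

Fri: 5:28 AM–1:45 PM = 8 h 17 min − 45 min = 7 h 32 min → rounds to 7 h 30 min
Sat: 9:41 AM–6:19 PM = 8 h 38 min → rounds to 8 h 45 min
Sun: 7:22 AM–1:06 PM = 5 h 44 min → rounds to 5 h 45 min
Total credited: 22 h 0 min.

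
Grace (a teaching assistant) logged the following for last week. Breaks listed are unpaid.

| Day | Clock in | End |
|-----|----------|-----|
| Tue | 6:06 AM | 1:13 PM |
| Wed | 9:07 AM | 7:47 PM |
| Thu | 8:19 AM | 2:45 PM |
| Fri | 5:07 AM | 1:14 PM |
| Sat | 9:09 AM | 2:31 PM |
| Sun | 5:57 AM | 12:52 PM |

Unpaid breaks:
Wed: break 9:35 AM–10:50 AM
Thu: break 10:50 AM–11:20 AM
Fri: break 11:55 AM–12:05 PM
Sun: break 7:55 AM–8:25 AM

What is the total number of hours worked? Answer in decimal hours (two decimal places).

Tue: 6:06 AM–1:13 PM = 7 h 7 min
Wed: 9:07 AM–7:47 PM = 10 h 40 min; less 75 min break → 9 h 25 min
Thu: 8:19 AM–2:45 PM = 6 h 26 min; less 30 min break → 5 h 56 min
Fri: 5:07 AM–1:14 PM = 8 h 7 min; less 10 min break → 7 h 57 min
Sat: 9:09 AM–2:31 PM = 5 h 22 min
Sun: 5:57 AM–12:52 PM = 6 h 55 min; less 30 min break → 6 h 25 min
Total: 7 h 7 min + 9 h 25 min + 5 h 56 min + 7 h 57 min + 5 h 22 min + 6 h 25 min = 42 h 12 min.

42.20 hours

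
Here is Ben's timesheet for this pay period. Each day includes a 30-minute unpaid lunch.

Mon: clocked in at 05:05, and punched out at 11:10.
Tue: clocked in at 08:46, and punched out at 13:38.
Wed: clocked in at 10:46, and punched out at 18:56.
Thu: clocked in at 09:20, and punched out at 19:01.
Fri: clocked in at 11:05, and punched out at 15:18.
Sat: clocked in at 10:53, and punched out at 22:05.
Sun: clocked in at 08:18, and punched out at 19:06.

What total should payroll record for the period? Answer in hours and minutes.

Mon: 05:05–11:10 = 6 h 5 min; less 30 min break → 5 h 35 min
Tue: 08:46–13:38 = 4 h 52 min; less 30 min break → 4 h 22 min
Wed: 10:46–18:56 = 8 h 10 min; less 30 min break → 7 h 40 min
Thu: 09:20–19:01 = 9 h 41 min; less 30 min break → 9 h 11 min
Fri: 11:05–15:18 = 4 h 13 min; less 30 min break → 3 h 43 min
Sat: 10:53–22:05 = 11 h 12 min; less 30 min break → 10 h 42 min
Sun: 08:18–19:06 = 10 h 48 min; less 30 min break → 10 h 18 min
Total: 5 h 35 min + 4 h 22 min + 7 h 40 min + 9 h 11 min + 3 h 43 min + 10 h 42 min + 10 h 18 min = 51 h 31 min.

51 h 31 min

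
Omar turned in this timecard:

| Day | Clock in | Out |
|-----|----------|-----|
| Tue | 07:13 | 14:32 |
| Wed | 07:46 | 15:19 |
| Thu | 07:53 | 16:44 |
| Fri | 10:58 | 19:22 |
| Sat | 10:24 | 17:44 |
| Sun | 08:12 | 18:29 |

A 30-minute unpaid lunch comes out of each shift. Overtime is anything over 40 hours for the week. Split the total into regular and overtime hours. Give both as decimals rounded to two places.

Regular 40.00 hours, overtime 6.73 hours

Tue: 07:13–14:32 = 7 h 19 min; less 30 min break → 6 h 49 min
Wed: 07:46–15:19 = 7 h 33 min; less 30 min break → 7 h 3 min
Thu: 07:53–16:44 = 8 h 51 min; less 30 min break → 8 h 21 min
Fri: 10:58–19:22 = 8 h 24 min; less 30 min break → 7 h 54 min
Sat: 10:24–17:44 = 7 h 20 min; less 30 min break → 6 h 50 min
Sun: 08:12–18:29 = 10 h 17 min; less 30 min break → 9 h 47 min
Total worked: 46 h 44 min = 46.73 h.
Threshold 40 h → overtime 6 h 44 min, regular 40 h 0 min.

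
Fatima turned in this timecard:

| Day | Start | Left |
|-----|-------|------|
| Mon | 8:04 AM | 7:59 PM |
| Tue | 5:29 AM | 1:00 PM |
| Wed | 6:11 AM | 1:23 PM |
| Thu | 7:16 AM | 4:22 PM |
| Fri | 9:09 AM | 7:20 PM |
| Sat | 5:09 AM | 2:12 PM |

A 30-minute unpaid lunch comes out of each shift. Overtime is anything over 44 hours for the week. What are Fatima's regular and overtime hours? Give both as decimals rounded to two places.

Mon: 8:04 AM–7:59 PM = 11 h 55 min; less 30 min break → 11 h 25 min
Tue: 5:29 AM–1:00 PM = 7 h 31 min; less 30 min break → 7 h 1 min
Wed: 6:11 AM–1:23 PM = 7 h 12 min; less 30 min break → 6 h 42 min
Thu: 7:16 AM–4:22 PM = 9 h 6 min; less 30 min break → 8 h 36 min
Fri: 9:09 AM–7:20 PM = 10 h 11 min; less 30 min break → 9 h 41 min
Sat: 5:09 AM–2:12 PM = 9 h 3 min; less 30 min break → 8 h 33 min
Total worked: 51 h 58 min = 51.97 h.
Threshold 44 h → overtime 7 h 58 min, regular 44 h 0 min.

Regular 44.00 hours, overtime 7.97 hours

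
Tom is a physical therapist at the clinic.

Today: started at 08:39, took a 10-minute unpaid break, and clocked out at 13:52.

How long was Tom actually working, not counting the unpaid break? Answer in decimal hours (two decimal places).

5.05 hours

Today: 08:39–13:52 = 5 h 13 min; less 10 min break → 5 h 3 min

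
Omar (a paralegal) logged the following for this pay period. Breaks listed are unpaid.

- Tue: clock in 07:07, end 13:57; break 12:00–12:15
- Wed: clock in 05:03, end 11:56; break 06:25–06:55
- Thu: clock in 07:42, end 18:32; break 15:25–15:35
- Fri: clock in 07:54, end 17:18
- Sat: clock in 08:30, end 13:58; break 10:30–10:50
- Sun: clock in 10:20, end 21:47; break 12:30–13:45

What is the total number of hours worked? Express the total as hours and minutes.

48 h 22 min

Tue: 07:07–13:57 = 6 h 50 min; less 15 min break → 6 h 35 min
Wed: 05:03–11:56 = 6 h 53 min; less 30 min break → 6 h 23 min
Thu: 07:42–18:32 = 10 h 50 min; less 10 min break → 10 h 40 min
Fri: 07:54–17:18 = 9 h 24 min
Sat: 08:30–13:58 = 5 h 28 min; less 20 min break → 5 h 8 min
Sun: 10:20–21:47 = 11 h 27 min; less 75 min break → 10 h 12 min
Total: 6 h 35 min + 6 h 23 min + 10 h 40 min + 9 h 24 min + 5 h 8 min + 10 h 12 min = 48 h 22 min.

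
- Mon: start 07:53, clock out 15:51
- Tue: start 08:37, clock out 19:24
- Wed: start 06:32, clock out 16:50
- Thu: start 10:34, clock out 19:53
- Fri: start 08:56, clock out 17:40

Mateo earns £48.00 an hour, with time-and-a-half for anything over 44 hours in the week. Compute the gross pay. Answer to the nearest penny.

£2335.20

Mon: 07:53–15:51 = 7 h 58 min
Tue: 08:37–19:24 = 10 h 47 min
Wed: 06:32–16:50 = 10 h 18 min
Thu: 10:34–19:53 = 9 h 19 min
Fri: 08:56–17:40 = 8 h 44 min
Total worked: 47 h 6 min = 2826 min.
Regular 44 h 0 min = 2640 min at £48.00/h; overtime 3 h 6 min = 186 min at £72.00/h.
Pay = (2640 × £48.00 + 186 × £72.00) ÷ 60 = £2335.20.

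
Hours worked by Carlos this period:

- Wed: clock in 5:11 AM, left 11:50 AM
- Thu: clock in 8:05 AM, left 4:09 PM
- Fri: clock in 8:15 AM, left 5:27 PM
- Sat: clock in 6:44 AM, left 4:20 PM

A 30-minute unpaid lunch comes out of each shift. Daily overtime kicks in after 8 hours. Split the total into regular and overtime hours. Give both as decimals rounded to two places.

Regular 29.72 hours, overtime 1.80 hours

Wed: 5:11 AM–11:50 AM = 6 h 39 min; less 30 min break → 6 h 9 min
Thu: 8:05 AM–4:09 PM = 8 h 4 min; less 30 min break → 7 h 34 min
Fri: 8:15 AM–5:27 PM = 9 h 12 min; less 30 min break → 8 h 42 min
Sat: 6:44 AM–4:20 PM = 9 h 36 min; less 30 min break → 9 h 6 min
Wed reg 6 h 9 min / OT 0 h 0 min; Thu reg 7 h 34 min / OT 0 h 0 min; Fri reg 8 h 0 min / OT 0 h 42 min; Sat reg 8 h 0 min / OT 1 h 6 min.
Totals: regular 29 h 43 min, overtime 1 h 48 min.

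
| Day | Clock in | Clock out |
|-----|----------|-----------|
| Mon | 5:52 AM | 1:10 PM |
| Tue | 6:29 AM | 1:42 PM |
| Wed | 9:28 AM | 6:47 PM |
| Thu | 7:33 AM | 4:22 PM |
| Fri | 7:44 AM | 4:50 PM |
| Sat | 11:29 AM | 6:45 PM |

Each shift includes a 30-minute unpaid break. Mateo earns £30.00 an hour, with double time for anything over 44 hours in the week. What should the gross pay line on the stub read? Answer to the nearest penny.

Mon: 5:52 AM–1:10 PM = 7 h 18 min; less 30 min break → 6 h 48 min
Tue: 6:29 AM–1:42 PM = 7 h 13 min; less 30 min break → 6 h 43 min
Wed: 9:28 AM–6:47 PM = 9 h 19 min; less 30 min break → 8 h 49 min
Thu: 7:33 AM–4:22 PM = 8 h 49 min; less 30 min break → 8 h 19 min
Fri: 7:44 AM–4:50 PM = 9 h 6 min; less 30 min break → 8 h 36 min
Sat: 11:29 AM–6:45 PM = 7 h 16 min; less 30 min break → 6 h 46 min
Total worked: 46 h 1 min = 2761 min.
Regular 44 h 0 min = 2640 min at £30.00/h; overtime 2 h 1 min = 121 min at £60.00/h.
Pay = (2640 × £30.00 + 121 × £60.00) ÷ 60 = £1441.00.

£1441.00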